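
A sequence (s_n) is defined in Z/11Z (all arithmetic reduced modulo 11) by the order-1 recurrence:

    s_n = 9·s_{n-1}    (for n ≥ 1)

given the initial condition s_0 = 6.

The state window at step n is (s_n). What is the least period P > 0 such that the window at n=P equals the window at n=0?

n=0: window = (6)
n=1: window = (10)
n=2: window = (2)
n=3: window = (7)
n=4: window = (8)
n=5: window = (6)
window at n=5 equals window at n=0 → period = 5

5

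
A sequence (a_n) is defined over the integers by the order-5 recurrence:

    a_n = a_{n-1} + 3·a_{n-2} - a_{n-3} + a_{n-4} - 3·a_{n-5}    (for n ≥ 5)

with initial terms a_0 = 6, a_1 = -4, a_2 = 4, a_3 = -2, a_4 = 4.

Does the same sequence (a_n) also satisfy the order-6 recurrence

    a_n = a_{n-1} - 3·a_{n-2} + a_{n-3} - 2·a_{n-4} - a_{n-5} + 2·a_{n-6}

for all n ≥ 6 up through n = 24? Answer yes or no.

no

Terms a_0..a_24: 6, -4, 4, -2, 4, -28, 2, -100, -56, -398, -380, -1624, -2122, -6844, -10772, -29666, -52388, -131092, -248830, -587068, -1165856, -2652158, -5418212, -12049408, -25056538
n=6: candidate gives -34, actual a_6 = 2 ✗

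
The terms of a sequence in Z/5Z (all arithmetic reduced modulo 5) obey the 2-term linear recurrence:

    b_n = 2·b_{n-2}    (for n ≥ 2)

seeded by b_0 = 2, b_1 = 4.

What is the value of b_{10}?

4

b_2 = 0·4 + 2·2 = 4
b_3 = 0·4 + 2·4 = 3
b_4 = 0·3 + 2·4 = 3
b_5 = 0·3 + 2·3 = 1
b_6 = 0·1 + 2·3 = 1
b_7 = 0·1 + 2·1 = 2
b_8 = 0·2 + 2·1 = 2
b_9 = 0·2 + 2·2 = 4
b_10 = 0·4 + 2·2 = 4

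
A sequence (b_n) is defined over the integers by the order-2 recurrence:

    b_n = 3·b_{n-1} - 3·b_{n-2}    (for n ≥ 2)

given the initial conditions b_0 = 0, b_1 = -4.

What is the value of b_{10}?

972

b_2 = 3·-4 + -3·0 = -12
b_3 = 3·-12 + -3·-4 = -24
b_4 = 3·-24 + -3·-12 = -36
b_5 = 3·-36 + -3·-24 = -36
b_6 = 3·-36 + -3·-36 = 0
b_7 = 3·0 + -3·-36 = 108
b_8 = 3·108 + -3·0 = 324
b_9 = 3·324 + -3·108 = 648
b_10 = 3·648 + -3·324 = 972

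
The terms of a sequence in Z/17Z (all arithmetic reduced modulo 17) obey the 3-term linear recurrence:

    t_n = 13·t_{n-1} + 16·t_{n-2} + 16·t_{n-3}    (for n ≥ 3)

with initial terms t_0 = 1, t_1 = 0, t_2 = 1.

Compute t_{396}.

t_3 = 13·1 + 16·0 + 16·1 = 12
t_4 = 13·12 + 16·1 + 16·0 = 2
t_5 = 13·2 + 16·12 + 16·1 = 13
t_6 = 13·13 + 16·2 + 16·12 = 2
t_7 = 13·2 + 16·13 + 16·2 = 11
t_8 = 13·11 + 16·2 + 16·13 = 9
Continuing the recurrence:
  t_9 = 2;  t_10 = 6;  t_11 = 16;  t_12 = 13;  t_13 = 11;  t_14 = 12
  t_15 = 13;  t_16 = 10;  t_17 = 3;  t_18 = 16;  t_19 = 8;  t_20 = 0
  t_21 = 10;  t_22 = 3;  t_23 = 12;  t_24 = 7;  t_25 = 8;  t_26 = 0
  t_27 = 2;  t_28 = 1;  t_29 = 11;  t_30 = 4;  t_31 = 6;  t_32 = 12
  t_33 = 10;  t_34 = 10;  t_35 = 6;  t_36 = 7;  t_37 = 7;  t_38 = 10
  t_39 = 14;  t_40 = 12;  t_41 = 13;  t_42 = 7;  t_43 = 15;  t_44 = 5
  t_45 = 9;  t_46 = 12;  t_47 = 6;  t_48 = 6;  t_49 = 9;  t_50 = 3
  t_51 = 7;  t_52 = 11;  t_53 = 14;  t_54 = 11;  t_55 = 16;  t_56 = 13
  t_57 = 6;  t_58 = 15;  t_59 = 6;  t_60 = 6;  t_61 = 6;  t_62 = 15
  t_63 = 13;  t_64 = 12;  t_65 = 9;  t_66 = 7;  t_67 = 2;  t_68 = 10
  t_69 = 2;  t_70 = 14;  t_71 = 0;  t_72 = 1;  t_73 = 16;  t_74 = 3
  t_75 = 5;  t_76 = 12;  t_77 = 12;  t_78 = 3;  t_79 = 15;  t_80 = 10
  t_81 = 10;  t_82 = 3;  t_83 = 2;  t_84 = 13;  t_85 = 11;  t_86 = 9
  t_87 = 8;  t_88 = 16;  t_89 = 4;  t_90 = 11;  t_91 = 4;  t_92 = 3
  t_93 = 7;  t_94 = 16;  t_95 = 11;  t_96 = 1;  t_97 = 3;  t_98 = 10
  t_99 = 7;  t_100 = 10;  t_101 = 11;  t_102 = 7;  t_103 = 2;  t_104 = 8
  t_105 = 10;  t_106 = 1;  t_107 = 12;  t_108 = 9;  t_109 = 2;  t_110 = 5
  t_111 = 3;  t_112 = 15;  t_113 = 0;  t_114 = 16;  t_115 = 6;  t_116 = 11
  t_117 = 2;  t_118 = 9;  t_119 = 2;  t_120 = 15;  t_121 = 14;  t_122 = 12
  t_123 = 8;  t_124 = 10;  t_125 = 8;  t_126 = 1;  t_127 = 12;  t_128 = 11
  t_129 = 11;  t_130 = 1;  t_131 = 8;  t_132 = 7;  t_133 = 14;  t_134 = 14
  t_135 = 8;  t_136 = 8;  t_137 = 14;  t_138 = 13;  t_139 = 11;  t_140 = 14
  t_141 = 5;  t_142 = 6;  t_143 = 8;  t_144 = 8;  t_145 = 5;  t_146 = 15
  t_147 = 12;  t_148 = 0;  t_149 = 7;  t_150 = 11;  t_151 = 0;  t_152 = 16
  t_153 = 10;  t_154 = 12;  t_155 = 11;  t_156 = 2;  t_157 = 3;  t_158 = 9
  t_159 = 10;  t_160 = 16;  t_161 = 2;  t_162 = 0;  t_163 = 16;  t_164 = 2
  t_165 = 10;  t_166 = 10;  t_167 = 16;  t_168 = 1;  t_169 = 4;  t_170 = 1
  t_171 = 8;  t_172 = 14;  t_173 = 3;  t_174 = 0;  t_175 = 0;  t_176 = 14
  t_177 = 12;  t_178 = 6;  t_179 = 1;  t_180 = 12;  t_181 = 13;  t_182 = 3
  t_183 = 14;  t_184 = 13;  t_185 = 16;  t_186 = 11;  t_187 = 12;  t_188 = 10
  t_189 = 5;  t_190 = 9;  t_191 = 0;  t_192 = 3;  t_193 = 13;  t_194 = 13
  t_195 = 0;  t_196 = 8;  t_197 = 6;  t_198 = 2;  t_199 = 12;  t_200 = 12
  t_201 = 6;  t_202 = 3;  t_203 = 4;  t_204 = 9;  t_205 = 8;  t_206 = 6
  t_207 = 10;  t_208 = 14;  t_209 = 13;  t_210 = 9;  t_211 = 5;  t_212 = 9
  t_213 = 1;  t_214 = 16;  t_215 = 11;  t_216 = 7;  t_217 = 13;  t_218 = 15
  t_219 = 5;  t_220 = 3;  t_221 = 2;  t_222 = 1;  t_223 = 8;  t_224 = 16
  t_225 = 12;  t_226 = 13;  t_227 = 5;  t_228 = 6;  t_229 = 9;  t_230 = 4
  t_231 = 3;  t_232 = 9;  t_233 = 8;  t_234 = 7;  t_235 = 6;  t_236 = 12
  t_237 = 7;  t_238 = 5;  t_239 = 12;  t_240 = 8;  t_241 = 2;  t_242 = 6
  t_243 = 0;  t_244 = 9;  t_245 = 9;  t_246 = 6;  t_247 = 9;  t_248 = 0
  t_249 = 2;  t_250 = 0;  t_251 = 15;  t_252 = 6;  t_253 = 12;  t_254 = 16
  t_255 = 3;  t_256 = 11;  t_257 = 5;  t_258 = 0;  t_259 = 1;  t_260 = 8
  t_261 = 1;  t_262 = 4;  t_263 = 9;  t_264 = 10;  t_265 = 15;  t_266 = 6
  t_267 = 2;  t_268 = 5;  t_269 = 6;  t_270 = 3;  t_271 = 11;  t_272 = 15
  t_273 = 11;  t_274 = 15;  t_275 = 16;  t_276 = 12;  t_277 = 6;  t_278 = 16
  t_279 = 3;  t_280 = 0;  t_281 = 15;  t_282 = 5;  t_283 = 16;  t_284 = 1
  t_285 = 9;  t_286 = 15;  t_287 = 15;  t_288 = 1;  t_289 = 0;  t_290 = 1
  t_291 = 12;  t_292 = 2;  t_293 = 13;  t_294 = 2;  t_295 = 11;  t_296 = 9
  t_297 = 2;  t_298 = 6;  t_299 = 16;  t_300 = 13;  t_301 = 11;  t_302 = 12
  t_303 = 13;  t_304 = 10;  t_305 = 3;  t_306 = 16;  t_307 = 8;  t_308 = 0
  t_309 = 10;  t_310 = 3;  t_311 = 12;  t_312 = 7;  t_313 = 8;  t_314 = 0
  t_315 = 2;  t_316 = 1;  t_317 = 11;  t_318 = 4;  t_319 = 6;  t_320 = 12
  t_321 = 10;  t_322 = 10;  t_323 = 6;  t_324 = 7;  t_325 = 7;  t_326 = 10
  t_327 = 14;  t_328 = 12;  t_329 = 13;  t_330 = 7;  t_331 = 15;  t_332 = 5
  t_333 = 9;  t_334 = 12;  t_335 = 6;  t_336 = 6;  t_337 = 9;  t_338 = 3
  t_339 = 7;  t_340 = 11;  t_341 = 14;  t_342 = 11;  t_343 = 16;  t_344 = 13
  t_345 = 6;  t_346 = 15;  t_347 = 6;  t_348 = 6;  t_349 = 6;  t_350 = 15
  t_351 = 13;  t_352 = 12;  t_353 = 9;  t_354 = 7;  t_355 = 2;  t_356 = 10
  t_357 = 2;  t_358 = 14;  t_359 = 0;  t_360 = 1;  t_361 = 16;  t_362 = 3
  t_363 = 5;  t_364 = 12;  t_365 = 12;  t_366 = 3;  t_367 = 15;  t_368 = 10
  t_369 = 10;  t_370 = 3;  t_371 = 2;  t_372 = 13;  t_373 = 11;  t_374 = 9
  t_375 = 8;  t_376 = 16;  t_377 = 4;  t_378 = 11;  t_379 = 4;  t_380 = 3
  t_381 = 7;  t_382 = 16;  t_383 = 11;  t_384 = 1;  t_385 = 3;  t_386 = 10
  t_387 = 7;  t_388 = 10;  t_389 = 11;  t_390 = 7;  t_391 = 2;  t_392 = 8
  t_393 = 10;  t_394 = 1
t_395 = 13·1 + 16·10 + 16·8 = 12
t_396 = 13·12 + 16·1 + 16·10 = 9

9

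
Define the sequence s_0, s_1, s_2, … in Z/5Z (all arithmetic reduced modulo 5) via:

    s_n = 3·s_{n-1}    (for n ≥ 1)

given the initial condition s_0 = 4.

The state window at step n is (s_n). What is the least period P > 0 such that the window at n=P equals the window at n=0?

n=0: window = (4)
n=1: window = (2)
n=2: window = (1)
n=3: window = (3)
n=4: window = (4)
window at n=4 equals window at n=0 → period = 4

4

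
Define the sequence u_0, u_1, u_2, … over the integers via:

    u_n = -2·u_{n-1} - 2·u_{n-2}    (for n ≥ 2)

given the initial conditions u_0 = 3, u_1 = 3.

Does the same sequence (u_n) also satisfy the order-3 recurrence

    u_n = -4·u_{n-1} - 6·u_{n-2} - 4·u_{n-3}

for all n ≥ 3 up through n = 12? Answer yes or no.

yes

Terms u_0..u_12: 3, 3, -12, 18, -12, -12, 48, -72, 48, 48, -192, 288, -192
n=3: candidate gives 18, actual u_3 = 18 ✓
n=4: candidate gives -12, actual u_4 = -12 ✓
n=5: candidate gives -12, actual u_5 = -12 ✓
n=6: candidate gives 48, actual u_6 = 48 ✓
n=7: candidate gives -72, actual u_7 = -72 ✓
n=8: candidate gives 48, actual u_8 = 48 ✓
n=9: candidate gives 48, actual u_9 = 48 ✓
n=10: candidate gives -192, actual u_10 = -192 ✓
n=11: candidate gives 288, actual u_11 = 288 ✓
n=12: candidate gives -192, actual u_12 = -192 ✓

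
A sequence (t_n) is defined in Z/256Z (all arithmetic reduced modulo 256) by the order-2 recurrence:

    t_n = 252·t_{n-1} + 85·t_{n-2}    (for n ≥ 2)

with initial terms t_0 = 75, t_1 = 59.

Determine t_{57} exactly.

t_2 = 252·59 + 85·75 = 251
t_3 = 252·251 + 85·59 = 171
t_4 = 252·171 + 85·251 = 171
t_5 = 252·171 + 85·171 = 27
t_6 = 252·27 + 85·171 = 91
t_7 = 252·91 + 85·27 = 139
t_8 = 252·139 + 85·91 = 11
t_9 = 252·11 + 85·139 = 251
t_10 = 252·251 + 85·11 = 187
t_11 = 252·187 + 85·251 = 107
t_12 = 252·107 + 85·187 = 107
t_13 = 252·107 + 85·107 = 219
t_14 = 252·219 + 85·107 = 27
t_15 = 252·27 + 85·219 = 75
t_16 = 252·75 + 85·27 = 203
t_17 = 252·203 + 85·75 = 187
t_18 = 252·187 + 85·203 = 123
t_19 = 252·123 + 85·187 = 43
t_20 = 252·43 + 85·123 = 43
t_21 = 252·43 + 85·43 = 155
t_22 = 252·155 + 85·43 = 219
t_23 = 252·219 + 85·155 = 11
t_24 = 252·11 + 85·219 = 139
t_25 = 252·139 + 85·11 = 123
t_26 = 252·123 + 85·139 = 59
t_27 = 252·59 + 85·123 = 235
t_28 = 252·235 + 85·59 = 235
t_29 = 252·235 + 85·235 = 91
t_30 = 252·91 + 85·235 = 155
t_31 = 252·155 + 85·91 = 203
t_32 = 252·203 + 85·155 = 75
t_33 = 252·75 + 85·203 = 59
t_34 = 252·59 + 85·75 = 251
t_35 = 252·251 + 85·59 = 171
t_36 = 252·171 + 85·251 = 171
t_37 = 252·171 + 85·171 = 27
t_38 = 252·27 + 85·171 = 91
t_39 = 252·91 + 85·27 = 139
t_40 = 252·139 + 85·91 = 11
t_41 = 252·11 + 85·139 = 251
t_42 = 252·251 + 85·11 = 187
t_43 = 252·187 + 85·251 = 107
t_44 = 252·107 + 85·187 = 107
t_45 = 252·107 + 85·107 = 219
t_46 = 252·219 + 85·107 = 27
t_47 = 252·27 + 85·219 = 75
t_48 = 252·75 + 85·27 = 203
t_49 = 252·203 + 85·75 = 187
t_50 = 252·187 + 85·203 = 123
t_51 = 252·123 + 85·187 = 43
t_52 = 252·43 + 85·123 = 43
t_53 = 252·43 + 85·43 = 155
t_54 = 252·155 + 85·43 = 219
t_55 = 252·219 + 85·155 = 11
t_56 = 252·11 + 85·219 = 139
t_57 = 252·139 + 85·11 = 123

123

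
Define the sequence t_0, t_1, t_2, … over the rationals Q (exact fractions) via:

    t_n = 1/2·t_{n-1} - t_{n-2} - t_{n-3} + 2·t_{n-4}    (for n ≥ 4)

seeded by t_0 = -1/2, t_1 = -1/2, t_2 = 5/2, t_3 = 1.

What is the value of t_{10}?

t_4 = 1/2·1 + -1·5/2 + -1·-1/2 + 2·-1/2 = -5/2
t_5 = 1/2·-5/2 + -1·1 + -1·5/2 + 2·-1/2 = -23/4
t_6 = 1/2·-23/4 + -1·-5/2 + -1·1 + 2·5/2 = 29/8
t_7 = 1/2·29/8 + -1·-23/4 + -1·-5/2 + 2·1 = 193/16
t_8 = 1/2·193/16 + -1·29/8 + -1·-23/4 + 2·-5/2 = 101/32
t_9 = 1/2·101/32 + -1·193/16 + -1·29/8 + 2·-23/4 = -1639/64
t_10 = 1/2·-1639/64 + -1·101/32 + -1·193/16 + 2·29/8 = -2659/128

-2659/128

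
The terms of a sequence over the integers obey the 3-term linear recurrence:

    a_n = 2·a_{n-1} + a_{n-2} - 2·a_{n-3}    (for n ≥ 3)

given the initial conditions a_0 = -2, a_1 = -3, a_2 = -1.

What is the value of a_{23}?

2796199

a_3 = 2·-1 + 1·-3 + -2·-2 = -1
a_4 = 2·-1 + 1·-1 + -2·-3 = 3
a_5 = 2·3 + 1·-1 + -2·-1 = 7
a_6 = 2·7 + 1·3 + -2·-1 = 19
a_7 = 2·19 + 1·7 + -2·3 = 39
a_8 = 2·39 + 1·19 + -2·7 = 83
a_9 = 2·83 + 1·39 + -2·19 = 167
a_10 = 2·167 + 1·83 + -2·39 = 339
a_11 = 2·339 + 1·167 + -2·83 = 679
a_12 = 2·679 + 1·339 + -2·167 = 1363
a_13 = 2·1363 + 1·679 + -2·339 = 2727
a_14 = 2·2727 + 1·1363 + -2·679 = 5459
a_15 = 2·5459 + 1·2727 + -2·1363 = 10919
a_16 = 2·10919 + 1·5459 + -2·2727 = 21843
a_17 = 2·21843 + 1·10919 + -2·5459 = 43687
a_18 = 2·43687 + 1·21843 + -2·10919 = 87379
a_19 = 2·87379 + 1·43687 + -2·21843 = 174759
a_20 = 2·174759 + 1·87379 + -2·43687 = 349523
a_21 = 2·349523 + 1·174759 + -2·87379 = 699047
a_22 = 2·699047 + 1·349523 + -2·174759 = 1398099
a_23 = 2·1398099 + 1·699047 + -2·349523 = 2796199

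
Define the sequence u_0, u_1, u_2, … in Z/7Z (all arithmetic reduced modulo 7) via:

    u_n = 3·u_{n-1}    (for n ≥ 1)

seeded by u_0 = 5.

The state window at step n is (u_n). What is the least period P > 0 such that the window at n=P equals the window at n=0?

n=0: window = (5)
n=1: window = (1)
n=2: window = (3)
n=3: window = (2)
n=4: window = (6)
n=5: window = (4)
n=6: window = (5)
window at n=6 equals window at n=0 → period = 6

6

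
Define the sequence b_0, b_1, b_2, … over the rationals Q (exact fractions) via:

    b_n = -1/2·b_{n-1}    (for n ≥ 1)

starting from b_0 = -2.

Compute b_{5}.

1/16

b_1 = -1/2·-2 = 1
b_2 = -1/2·1 = -1/2
b_3 = -1/2·-1/2 = 1/4
b_4 = -1/2·1/4 = -1/8
b_5 = -1/2·-1/8 = 1/16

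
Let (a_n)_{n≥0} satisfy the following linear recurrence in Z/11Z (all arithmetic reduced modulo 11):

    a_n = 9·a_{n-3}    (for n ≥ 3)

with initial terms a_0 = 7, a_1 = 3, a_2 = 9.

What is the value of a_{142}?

1

a_3 = 0·9 + 0·3 + 9·7 = 8
a_4 = 0·8 + 0·9 + 9·3 = 5
a_5 = 0·5 + 0·8 + 9·9 = 4
a_6 = 0·4 + 0·5 + 9·8 = 6
a_7 = 0·6 + 0·4 + 9·5 = 1
a_8 = 0·1 + 0·6 + 9·4 = 3
a_9 = 0·3 + 0·1 + 9·6 = 10
a_10 = 0·10 + 0·3 + 9·1 = 9
a_11 = 0·9 + 0·10 + 9·3 = 5
a_12 = 0·5 + 0·9 + 9·10 = 2
a_13 = 0·2 + 0·5 + 9·9 = 4
a_14 = 0·4 + 0·2 + 9·5 = 1
a_15 = 0·1 + 0·4 + 9·2 = 7
a_16 = 0·7 + 0·1 + 9·4 = 3
a_17 = 0·3 + 0·7 + 9·1 = 9
(a_15, a_16, a_17) = (7, 3, 9) = (a_0, a_1, a_2), so the sequence has period 15.
142 ≡ 7 (mod 15), hence a_142 = a_7 = 1.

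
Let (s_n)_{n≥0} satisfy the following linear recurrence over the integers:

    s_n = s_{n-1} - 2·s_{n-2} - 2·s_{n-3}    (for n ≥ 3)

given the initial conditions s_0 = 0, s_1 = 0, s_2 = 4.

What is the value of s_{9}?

92

s_3 = 1·4 + -2·0 + -2·0 = 4
s_4 = 1·4 + -2·4 + -2·0 = -4
s_5 = 1·-4 + -2·4 + -2·4 = -20
s_6 = 1·-20 + -2·-4 + -2·4 = -20
s_7 = 1·-20 + -2·-20 + -2·-4 = 28
s_8 = 1·28 + -2·-20 + -2·-20 = 108
s_9 = 1·108 + -2·28 + -2·-20 = 92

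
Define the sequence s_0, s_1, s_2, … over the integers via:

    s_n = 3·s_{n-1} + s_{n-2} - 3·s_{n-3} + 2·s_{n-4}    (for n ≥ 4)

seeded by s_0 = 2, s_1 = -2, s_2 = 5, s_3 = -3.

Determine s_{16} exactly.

s_4 = 3·-3 + 1·5 + -3·-2 + 2·2 = 6
s_5 = 3·6 + 1·-3 + -3·5 + 2·-2 = -4
s_6 = 3·-4 + 1·6 + -3·-3 + 2·5 = 13
s_7 = 3·13 + 1·-4 + -3·6 + 2·-3 = 11
s_8 = 3·11 + 1·13 + -3·-4 + 2·6 = 70
s_9 = 3·70 + 1·11 + -3·13 + 2·-4 = 174
s_10 = 3·174 + 1·70 + -3·11 + 2·13 = 585
s_11 = 3·585 + 1·174 + -3·70 + 2·11 = 1741
s_12 = 3·1741 + 1·585 + -3·174 + 2·70 = 5426
s_13 = 3·5426 + 1·1741 + -3·585 + 2·174 = 16612
s_14 = 3·16612 + 1·5426 + -3·1741 + 2·585 = 51209
s_15 = 3·51209 + 1·16612 + -3·5426 + 2·1741 = 157443
s_16 = 3·157443 + 1·51209 + -3·16612 + 2·5426 = 484554

484554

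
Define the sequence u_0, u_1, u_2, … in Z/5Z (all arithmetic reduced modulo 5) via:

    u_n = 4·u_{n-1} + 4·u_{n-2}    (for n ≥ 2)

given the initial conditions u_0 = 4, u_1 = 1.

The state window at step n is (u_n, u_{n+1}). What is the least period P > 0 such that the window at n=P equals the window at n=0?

n=0: window = (4, 1)
n=1: window = (1, 0)
n=2: window = (0, 4)
n=3: window = (4, 1)
window at n=3 equals window at n=0 → period = 3

3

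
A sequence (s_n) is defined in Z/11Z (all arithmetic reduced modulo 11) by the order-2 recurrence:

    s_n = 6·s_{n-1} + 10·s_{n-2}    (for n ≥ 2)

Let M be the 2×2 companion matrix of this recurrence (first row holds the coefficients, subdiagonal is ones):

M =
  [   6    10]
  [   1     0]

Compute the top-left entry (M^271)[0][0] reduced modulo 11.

5

(M^271)[0][0] is the top entry after applying M 271 times to the unit state (1, 0). Equivalently it is h_{272} for the auxiliary sequence (h_n) obeying the same recurrence with h_1 = 1 and h_i = 0 for 0 ≤ i < 1:
h_2 = 6·1 + 10·0 = 6
h_3 = 6·6 + 10·1 = 2
h_4 = 6·2 + 10·6 = 6
h_5 = 6·6 + 10·2 = 1
h_6 = 6·1 + 10·6 = 0
h_7 = 6·0 + 10·1 = 10
h_8 = 6·10 + 10·0 = 5
h_9 = 6·5 + 10·10 = 9
h_10 = 6·9 + 10·5 = 5
h_11 = 6·5 + 10·9 = 10
h_12 = 6·10 + 10·5 = 0
h_13 = 6·0 + 10·10 = 1
(h_12, h_13) = (0, 1) = (h_0, h_1), so the sequence has period 12.
272 ≡ 8 (mod 12), hence h_272 = h_8 = 5.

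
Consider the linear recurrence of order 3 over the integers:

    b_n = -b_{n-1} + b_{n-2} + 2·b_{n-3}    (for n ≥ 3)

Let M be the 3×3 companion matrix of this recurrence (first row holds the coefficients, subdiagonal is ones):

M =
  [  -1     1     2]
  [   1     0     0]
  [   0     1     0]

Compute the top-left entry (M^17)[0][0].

(M^17)[0][0] is the top entry after applying M 17 times to the unit state (1, 0, 0). Equivalently it is h_{19} for the auxiliary sequence (h_n) obeying the same recurrence with h_2 = 1 and h_i = 0 for 0 ≤ i < 2:
h_3 = -1·1 + 1·0 + 2·0 = -1
h_4 = -1·-1 + 1·1 + 2·0 = 2
h_5 = -1·2 + 1·-1 + 2·1 = -1
h_6 = -1·-1 + 1·2 + 2·-1 = 1
h_7 = -1·1 + 1·-1 + 2·2 = 2
h_8 = -1·2 + 1·1 + 2·-1 = -3
h_9 = -1·-3 + 1·2 + 2·1 = 7
h_10 = -1·7 + 1·-3 + 2·2 = -6
h_11 = -1·-6 + 1·7 + 2·-3 = 7
h_12 = -1·7 + 1·-6 + 2·7 = 1
h_13 = -1·1 + 1·7 + 2·-6 = -6
h_14 = -1·-6 + 1·1 + 2·7 = 21
h_15 = -1·21 + 1·-6 + 2·1 = -25
h_16 = -1·-25 + 1·21 + 2·-6 = 34
h_17 = -1·34 + 1·-25 + 2·21 = -17
h_18 = -1·-17 + 1·34 + 2·-25 = 1
h_19 = -1·1 + 1·-17 + 2·34 = 50

50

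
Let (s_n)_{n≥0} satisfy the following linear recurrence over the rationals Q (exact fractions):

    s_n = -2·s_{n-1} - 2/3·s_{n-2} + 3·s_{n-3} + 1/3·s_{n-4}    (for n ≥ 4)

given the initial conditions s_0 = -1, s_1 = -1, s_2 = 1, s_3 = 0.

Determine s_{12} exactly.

21527/81

s_4 = -2·0 + -2/3·1 + 3·-1 + 1/3·-1 = -4
s_5 = -2·-4 + -2/3·0 + 3·1 + 1/3·-1 = 32/3
s_6 = -2·32/3 + -2/3·-4 + 3·0 + 1/3·1 = -55/3
s_7 = -2·-55/3 + -2/3·32/3 + 3·-4 + 1/3·0 = 158/9
s_8 = -2·158/9 + -2/3·-55/3 + 3·32/3 + 1/3·-4 = 70/9
s_9 = -2·70/9 + -2/3·158/9 + 3·-55/3 + 1/3·32/3 = -2125/27
s_10 = -2·-2125/27 + -2/3·70/9 + 3·158/9 + 1/3·-55/3 = 1789/9
s_11 = -2·1789/9 + -2/3·-2125/27 + 3·70/9 + 1/3·158/9 = -25588/81
s_12 = -2·-25588/81 + -2/3·1789/9 + 3·-2125/27 + 1/3·70/9 = 21527/81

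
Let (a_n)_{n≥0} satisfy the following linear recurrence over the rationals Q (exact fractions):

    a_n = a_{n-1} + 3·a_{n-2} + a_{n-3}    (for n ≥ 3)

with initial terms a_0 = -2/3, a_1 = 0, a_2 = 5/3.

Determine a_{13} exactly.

a_3 = 1·5/3 + 3·0 + 1·-2/3 = 1
a_4 = 1·1 + 3·5/3 + 1·0 = 6
a_5 = 1·6 + 3·1 + 1·5/3 = 32/3
a_6 = 1·32/3 + 3·6 + 1·1 = 89/3
a_7 = 1·89/3 + 3·32/3 + 1·6 = 203/3
a_8 = 1·203/3 + 3·89/3 + 1·32/3 = 502/3
a_9 = 1·502/3 + 3·203/3 + 1·89/3 = 400
a_10 = 1·400 + 3·502/3 + 1·203/3 = 2909/3
a_11 = 1·2909/3 + 3·400 + 1·502/3 = 2337
a_12 = 1·2337 + 3·2909/3 + 1·400 = 5646
a_13 = 1·5646 + 3·2337 + 1·2909/3 = 40880/3

40880/3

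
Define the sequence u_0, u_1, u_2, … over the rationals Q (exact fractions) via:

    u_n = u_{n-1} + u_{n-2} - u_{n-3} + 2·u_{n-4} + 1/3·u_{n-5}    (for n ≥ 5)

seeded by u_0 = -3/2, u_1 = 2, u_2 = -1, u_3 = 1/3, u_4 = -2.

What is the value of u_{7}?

u_5 = 1·-2 + 1·1/3 + -1·-1 + 2·2 + 1/3·-3/2 = 17/6
u_6 = 1·17/6 + 1·-2 + -1·1/3 + 2·-1 + 1/3·2 = -5/6
u_7 = 1·-5/6 + 1·17/6 + -1·-2 + 2·1/3 + 1/3·-1 = 13/3

13/3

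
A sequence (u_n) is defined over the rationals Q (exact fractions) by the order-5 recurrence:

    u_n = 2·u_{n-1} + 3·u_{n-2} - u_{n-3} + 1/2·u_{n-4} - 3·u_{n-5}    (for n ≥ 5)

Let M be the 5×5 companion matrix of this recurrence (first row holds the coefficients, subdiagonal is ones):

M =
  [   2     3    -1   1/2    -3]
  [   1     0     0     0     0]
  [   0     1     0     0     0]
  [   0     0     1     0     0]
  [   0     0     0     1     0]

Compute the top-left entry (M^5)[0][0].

(M^5)[0][0] is the top entry after applying M 5 times to the unit state (1, 0, 0, 0, 0). Equivalently it is h_{9} for the auxiliary sequence (h_n) obeying the same recurrence with h_4 = 1 and h_i = 0 for 0 ≤ i < 4:
h_5 = 2·1 + 3·0 + -1·0 + 1/2·0 + -3·0 = 2
h_6 = 2·2 + 3·1 + -1·0 + 1/2·0 + -3·0 = 7
h_7 = 2·7 + 3·2 + -1·1 + 1/2·0 + -3·0 = 19
h_8 = 2·19 + 3·7 + -1·2 + 1/2·1 + -3·0 = 115/2
h_9 = 2·115/2 + 3·19 + -1·7 + 1/2·2 + -3·1 = 163

163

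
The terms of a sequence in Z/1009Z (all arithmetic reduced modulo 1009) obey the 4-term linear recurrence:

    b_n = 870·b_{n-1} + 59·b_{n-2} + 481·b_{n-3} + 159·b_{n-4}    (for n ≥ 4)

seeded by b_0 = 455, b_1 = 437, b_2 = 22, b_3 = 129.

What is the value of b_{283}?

b_4 = 870·129 + 59·22 + 481·437 + 159·455 = 542
b_5 = 870·542 + 59·129 + 481·22 + 159·437 = 230
b_6 = 870·230 + 59·542 + 481·129 + 159·22 = 979
b_7 = 870·979 + 59·230 + 481·542 + 159·129 = 289
b_8 = 870·289 + 59·979 + 481·230 + 159·542 = 490
b_9 = 870·490 + 59·289 + 481·979 + 159·230 = 342
Continuing the recurrence:
  b_10 = 585;  b_11 = 542;  b_12 = 798;  b_13 = 533;  b_14 = 805;  b_15 = 94
  b_16 = 967;  b_17 = 25;  b_18 = 771;  b_19 = 40;  b_20 = 880;  b_21 = 598
  b_22 = 646;  b_23 = 789;  b_24 = 833;  b_25 = 575;  b_26 = 422;  b_27 = 927
  b_28 = 349;  b_29 = 916;  b_30 = 634;  b_31 = 678;  b_32 = 336;  b_33 = 945
  b_34 = 585;  b_35 = 689;  b_36 = 735;  b_37 = 832;  b_38 = 0;  b_39 = 611
  b_40 = 276;  b_41 = 821;  b_42 = 310;  b_43 = 157;  b_44 = 373;  b_45 = 959
  b_46 = 396;  b_47 = 77;  b_48 = 495;  b_49 = 211;  b_50 = 995;  b_51 = 375
  b_52 = 111;  b_53 = 214;  b_54 = 575;  b_55 = 312;  b_56 = 150;  b_57 = 414
  b_58 = 82;  b_59 = 589;  b_60 = 655;  b_61 = 542;  b_62 = 341;  b_63 = 784
  b_64 = 533;  b_65 = 388;  b_66 = 193;  b_67 = 737;  b_68 = 717;  b_69 = 472
  b_70 = 657;  b_71 = 30;  b_72 = 280;  b_73 = 765;  b_74 = 826;  b_75 = 150
  b_76 = 445;  b_77 = 787;  b_78 = 275;  b_79 = 916;  b_80 = 188;  b_81 = 782
  b_82 = 268;  b_83 = 780;  b_84 = 636;  b_85 = 990;  b_86 = 880;  b_87 = 768
  b_88 = 829;  b_89 = 217;  b_90 = 369;  b_91 = 71;  b_92 = 885;  b_93 = 338
  b_94 = 182;  b_95 = 775;  b_96 = 470;  b_97 = 599;  b_98 = 95;  b_99 = 119
  b_100 = 781;  b_101 = 47;  b_102 = 900;  b_103 = 834;  b_104 = 213;  b_105 = 877
  b_106 = 39;  b_107 = 879;  b_108 = 836;  b_109 = 22;  b_110 = 27;  b_111 = 616
  b_112 = 953;  b_113 = 73;  b_114 = 582;  b_115 = 471;  b_116 = 123;  b_117 = 550
  b_118 = 673;  b_119 = 307;  b_120 = 639;  b_121 = 422;  b_122 = 638;  b_123 = 787
  b_124 = 762;  b_125 = 692;  b_126 = 943;  b_127 = 833;  b_128 = 350;  b_129 = 77
  b_130 = 562;  b_131 = 197;  b_132 = 589;  b_133 = 427;  b_134 = 91;  b_135 = 260
  b_136 = 882;  b_137 = 370;  b_138 = 895;  b_139 = 776;  b_140 = 809;  b_141 = 896
  b_142 = 842;  b_143 = 343;  b_144 = 604;  b_145 = 436;  b_146 = 454;  b_147 = 943
  b_148 = 670;  b_149 = 982;  b_150 = 985;  b_151 = 729;  b_152 = 886;  b_153 = 884
  b_154 = 774;  b_155 = 309;  b_156 = 726;  b_157 = 333;  b_158 = 857;  b_159 = 197
  b_160 = 123;  b_161 = 595;  b_162 = 186;  b_163 = 855;  b_164 = 117;  b_165 = 309
  b_166 = 172;  b_167 = 889;  b_168 = 332;  b_169 = 942;  b_170 = 547;  b_171 = 86
  b_172 = 520;  b_173 = 601;  b_174 = 814;  b_175 = 451;  b_176 = 921;  b_177 = 245
  b_178 = 374;  b_179 = 931;  b_180 = 546;  b_181 = 120;  b_182 = 149;  b_183 = 487
  b_184 = 876;  b_185 = 745;  b_186 = 231;  b_187 = 81;  b_188 = 544;  b_189 = 316
  b_190 = 295;  b_191 = 941;  b_192 = 991;  b_193 = 937;  b_194 = 945;  b_195 = 313
  b_196 = 988;  b_197 = 343;  b_198 = 651;  b_199 = 693;  b_200 = 808;  b_201 = 606
  b_202 = 716;  b_203 = 186;  b_204 = 460;  b_205 = 328;  b_206 = 211;  b_207 = 715
  b_208 = 694;  b_209 = 480;  b_210 = 558;  b_211 = 711;  b_212 = 871;  b_213 = 231
  b_214 = 988;  b_215 = 661;  b_216 = 87;  b_217 = 57;  b_218 = 31;  b_219 = 704
  b_220 = 718;  b_221 = 14;  b_222 = 549;  b_223 = 407;  b_224 = 859;  b_225 = 386
  b_226 = 592;  b_227 = 652;  b_228 = 171;  b_229 = 612;  b_230 = 800;  b_231 = 846
  b_232 = 935;  b_233 = 475;  b_234 = 604;  b_235 = 611;  b_236 = 931;  b_237 = 259
  b_238 = 210;  b_239 = 317;  b_240 = 793;  b_241 = 217;  b_242 = 691;  b_243 = 485
  b_244 = 0;  b_245 = 970;  b_246 = 470;  b_247 = 403;  b_248 = 377;  b_249 = 542
  b_250 = 561;  b_251 = 640;  b_252 = 426;  b_253 = 586;  b_254 = 686;  b_255 = 699
  b_256 = 303;  b_257 = 502;  b_258 = 891;  b_259 = 204;  b_260 = 53;  b_261 = 486
  b_262 = 809;  b_263 = 386;  b_264 = 164;  b_265 = 223;  b_266 = 366;  b_267 = 632
  b_268 = 491;  b_269 = 940;  b_270 = 173;  b_271 = 796;  b_272 = 947;  b_273 = 690
  b_274 = 43;  b_275 = 305;  b_276 = 663;  b_277 = 736;  b_278 = 554;  b_279 = 846
  b_280 = 186;  b_281 = 931
b_282 = 870·931 + 59·186 + 481·846 + 159·554 = 220
b_283 = 870·220 + 59·931 + 481·186 + 159·846 = 115

115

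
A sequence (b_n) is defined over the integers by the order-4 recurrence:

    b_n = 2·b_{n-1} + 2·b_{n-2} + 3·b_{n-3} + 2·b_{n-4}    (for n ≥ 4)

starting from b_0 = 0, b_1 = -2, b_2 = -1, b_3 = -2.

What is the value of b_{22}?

b_4 = 2·-2 + 2·-1 + 3·-2 + 2·0 = -12
b_5 = 2·-12 + 2·-2 + 3·-1 + 2·-2 = -35
b_6 = 2·-35 + 2·-12 + 3·-2 + 2·-1 = -102
b_7 = 2·-102 + 2·-35 + 3·-12 + 2·-2 = -314
b_8 = 2·-314 + 2·-102 + 3·-35 + 2·-12 = -961
b_9 = 2·-961 + 2·-314 + 3·-102 + 2·-35 = -2926
b_10 = 2·-2926 + 2·-961 + 3·-314 + 2·-102 = -8920
b_11 = 2·-8920 + 2·-2926 + 3·-961 + 2·-314 = -27203
b_12 = 2·-27203 + 2·-8920 + 3·-2926 + 2·-961 = -82946
b_13 = 2·-82946 + 2·-27203 + 3·-8920 + 2·-2926 = -252910
b_14 = 2·-252910 + 2·-82946 + 3·-27203 + 2·-8920 = -771161
b_15 = 2·-771161 + 2·-252910 + 3·-82946 + 2·-27203 = -2351386
b_16 = 2·-2351386 + 2·-771161 + 3·-252910 + 2·-82946 = -7169716
b_17 = 2·-7169716 + 2·-2351386 + 3·-771161 + 2·-252910 = -21861507
b_18 = 2·-21861507 + 2·-7169716 + 3·-2351386 + 2·-771161 = -66658926
b_19 = 2·-66658926 + 2·-21861507 + 3·-7169716 + 2·-2351386 = -203252786
b_20 = 2·-203252786 + 2·-66658926 + 3·-21861507 + 2·-7169716 = -619747377
b_21 = 2·-619747377 + 2·-203252786 + 3·-66658926 + 2·-21861507 = -1889700118
b_22 = 2·-1889700118 + 2·-619747377 + 3·-203252786 + 2·-66658926 = -5761971200

-5761971200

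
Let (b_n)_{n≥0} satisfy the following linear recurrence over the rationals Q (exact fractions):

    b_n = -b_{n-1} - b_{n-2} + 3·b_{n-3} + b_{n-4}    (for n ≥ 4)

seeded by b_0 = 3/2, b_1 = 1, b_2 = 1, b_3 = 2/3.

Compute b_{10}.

b_4 = -1·2/3 + -1·1 + 3·1 + 1·3/2 = 17/6
b_5 = -1·17/6 + -1·2/3 + 3·1 + 1·1 = 1/2
b_6 = -1·1/2 + -1·17/6 + 3·2/3 + 1·1 = -1/3
b_7 = -1·-1/3 + -1·1/2 + 3·17/6 + 1·2/3 = 9
b_8 = -1·9 + -1·-1/3 + 3·1/2 + 1·17/6 = -13/3
b_9 = -1·-13/3 + -1·9 + 3·-1/3 + 1·1/2 = -31/6
b_10 = -1·-31/6 + -1·-13/3 + 3·9 + 1·-1/3 = 217/6

217/6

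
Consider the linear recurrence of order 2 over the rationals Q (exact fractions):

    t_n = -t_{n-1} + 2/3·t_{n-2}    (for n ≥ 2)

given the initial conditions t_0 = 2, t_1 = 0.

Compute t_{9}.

-1148/81

t_2 = -1·0 + 2/3·2 = 4/3
t_3 = -1·4/3 + 2/3·0 = -4/3
t_4 = -1·-4/3 + 2/3·4/3 = 20/9
t_5 = -1·20/9 + 2/3·-4/3 = -28/9
t_6 = -1·-28/9 + 2/3·20/9 = 124/27
t_7 = -1·124/27 + 2/3·-28/9 = -20/3
t_8 = -1·-20/3 + 2/3·124/27 = 788/81
t_9 = -1·788/81 + 2/3·-20/3 = -1148/81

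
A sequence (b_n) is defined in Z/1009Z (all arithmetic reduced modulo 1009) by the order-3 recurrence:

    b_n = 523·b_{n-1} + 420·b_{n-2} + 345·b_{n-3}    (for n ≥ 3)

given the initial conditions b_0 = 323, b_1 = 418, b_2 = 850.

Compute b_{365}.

50

b_3 = 523·850 + 420·418 + 345·323 = 20
b_4 = 523·20 + 420·850 + 345·418 = 107
b_5 = 523·107 + 420·20 + 345·850 = 425
b_6 = 523·425 + 420·107 + 345·20 = 676
b_7 = 523·676 + 420·425 + 345·107 = 896
b_8 = 523·896 + 420·676 + 345·425 = 134
Continuing the recurrence:
  b_9 = 565;  b_10 = 0;  b_11 = 1;  b_12 = 711;  b_13 = 961;  b_14 = 422
  b_15 = 872;  b_16 = 237;  b_17 = 111;  b_18 = 347;  b_19 = 103;  b_20 = 789
  b_21 = 492;  b_22 = 669;  b_23 = 343;  b_24 = 493;  b_25 = 61;  b_26 = 112
  b_27 = 13;  b_28 = 218;  b_29 = 710;  b_30 = 208;  b_31 = 901;  b_32 = 369
  b_33 = 434;  b_34 = 633;  b_35 = 938;  b_36 = 82;  b_37 = 390;  b_38 = 7
  b_39 = 5;  b_40 = 863;  b_41 = 805;  b_42 = 198;  b_43 = 801;  b_44 = 860
  b_45 = 896;  b_46 = 289;  b_47 = 823;  b_48 = 252;  b_49 = 13;  b_50 = 37
  b_51 = 761;  b_52 = 302;  b_53 = 966;  b_54 = 629;  b_55 = 398;  b_56 = 422
  b_57 = 480;  b_58 = 550;  b_59 = 179;  b_60 = 852;  b_61 = 190;  b_62 = 339
  b_63 = 123;  b_64 = 838;  b_65 = 480;  b_66 = 684;  b_67 = 882;  b_68 = 12
  b_69 = 233;  b_70 = 346;  b_71 = 438;  b_72 = 729;  b_73 = 495;  b_74 = 794
  b_75 = 873;  b_76 = 266;  b_77 = 760;  b_78 = 158;  b_79 = 203;  b_80 = 859
  b_81 = 780;  b_82 = 276;  b_83 = 454;  b_84 = 918;  b_85 = 183;  b_86 = 211
  b_87 = 432;  b_88 = 325;  b_89 = 430;  b_90 = 885;  b_91 = 848;  b_92 = 968
  b_93 = 336;  b_94 = 45;  b_95 = 169;  b_96 = 218;  b_97 = 737;  b_98 = 546
  b_99 = 332;  b_100 = 362;  b_101 = 528;  b_102 = 891;  b_103 = 398;  b_104 = 721
  b_105 = 42;  b_106 = 983;  b_107 = 537;  b_108 = 892;  b_109 = 1002;  b_110 = 285
  b_111 = 814;  b_112 = 165;  b_113 = 811;  b_114 = 380;  b_115 = 975;  b_116 = 860
  b_117 = 551;  b_118 = 964;  b_119 = 85;  b_120 = 733;  b_121 = 943;  b_122 = 976
  b_123 = 52;  b_124 = 656;  b_125 = 393;  b_126 = 553;  b_127 = 533;  b_128 = 844
  b_129 = 425;  b_130 = 863;  b_131 = 821;  b_132 = 98;  b_133 = 626;  b_134 = 998
  b_135 = 385;  b_136 = 24;  b_137 = 945;  b_138 = 461;  b_139 = 523;  b_140 = 100
  b_141 = 162;  b_142 = 425;  b_143 = 926;  b_144 = 280;  b_145 = 910;  b_146 = 864
  b_147 = 374;  b_148 = 656;  b_149 = 129;  b_150 = 814;  b_151 = 931;  b_152 = 513
  b_153 = 770;  b_154 = 995;  b_155 = 671;  b_156 = 258;  b_157 = 252;  b_158 = 448
  b_159 = 329;  b_160 = 180;  b_161 = 433;  b_162 = 865;  b_163 = 145;  b_164 = 273
  b_165 = 631;  b_166 = 288;  b_167 = 284;  b_168 = 849;  b_169 = 763;  b_170 = 1004
  b_171 = 305;  b_172 = 906;  b_173 = 867;  b_174 = 816;  b_175 = 641;  b_176 = 366
  b_177 = 543;  b_178 = 986;  b_179 = 250;  b_180 = 680;  b_181 = 673;  b_182 = 376
  b_183 = 545;  b_184 = 119;  b_185 = 104;  b_186 = 796;  b_187 = 579;  b_188 = 14
  b_189 = 442;  b_190 = 913;  b_191 = 11;  b_192 = 879;  b_193 = 374;  b_194 = 510
  b_195 = 585;  b_196 = 398;  b_197 = 188;  b_198 = 142;  b_199 = 953;  b_200 = 366
  b_201 = 962;  b_202 = 847;  b_203 = 615;  b_204 = 275;  b_205 = 148;  b_206 = 470
  b_207 = 254;  b_208 = 909;  b_209 = 604;  b_210 = 300;  b_211 = 732;  b_212 = 826
  b_213 = 423;  b_214 = 372;  b_215 = 327;  b_216 = 984;  b_217 = 355;  b_218 = 415
  b_219 = 334;  b_220 = 254;  b_221 = 589;  b_222 = 232;  b_223 = 278;  b_224 = 61
  b_225 = 669;  b_226 = 214;  b_227 = 257;  b_228 = 37;  b_229 = 330;  b_230 = 329
  b_231 = 552;  b_232 = 911;  b_233 = 472;  b_234 = 608;  b_235 = 112;  b_236 = 528
  b_237 = 192;  b_238 = 603;  b_239 = 12;  b_240 = 878;  b_241 = 275;  b_242 = 117
  b_243 = 326;  b_244 = 714;  b_245 = 802;  b_246 = 380;  b_247 = 944;  b_248 = 713
  b_249 = 451;  b_250 = 336;  b_251 = 688;  b_252 = 689;  b_253 = 405;  b_254 = 976
  b_255 = 63;  b_256 = 401;  b_257 = 800;  b_258 = 128;  b_259 = 465;  b_260 = 852
  b_261 = 954;  b_262 = 135;  b_263 = 403;  b_264 = 280;  b_265 = 44;  b_266 = 154
  b_267 = 885;  b_268 = 882;  b_269 = 214;  b_270 = 667;  b_271 = 387;  b_272 = 412
  b_273 = 713;  b_274 = 397;  b_275 = 444;  b_276 = 186;  b_277 = 979;  b_278 = 693
  b_279 = 319;  b_280 = 560;  b_281 = 5;  b_282 = 774;  b_283 = 756;  b_284 = 758
  b_285 = 236;  b_286 = 344;  b_287 = 727;  b_288 = 721;  b_289 = 966;  b_290 = 412
  b_291 = 183;  b_292 = 655;  b_293 = 561;  b_294 = 4;  b_295 = 556;  b_296 = 684
  b_297 = 349;  b_298 = 732;  b_299 = 574;  b_300 = 558;  b_301 = 452;  b_302 = 828
  b_303 = 122;  b_304 = 448;  b_305 = 110;  b_306 = 215;  b_307 = 415;  b_308 = 217
  b_309 = 744;  b_310 = 874;  b_311 = 923;  b_312 = 625;  b_313 = 2;  b_314 = 797
  b_315 = 653;  b_316 = 919;  b_317 = 682;  b_318 = 320;  b_319 = 988;  b_320 = 512
  b_321 = 62;  b_322 = 79;  b_323 = 828;  b_324 = 267;  b_325 = 66;  b_326 = 466
  b_327 = 313;  b_328 = 787;  b_329 = 558;  b_330 = 852;  b_331 = 993;  b_332 = 149
  b_333 = 898;  b_334 = 16;  b_335 = 36;  b_336 = 370;  b_337 = 242;  b_338 = 767
  b_339 = 815;  b_340 = 459;  b_341 = 421;  b_342 = 955;  b_343 = 197;  b_344 = 589
  b_345 = 845;  b_346 = 530;  b_347 = 852;  b_348 = 162;  b_349 = 845;  b_350 = 751
  b_351 = 399;  b_352 = 350;  b_353 = 289;  b_354 = 923;  b_355 = 397;  b_356 = 804
  b_357 = 594;  b_358 = 305;  b_359 = 255;  b_360 = 237;  b_361 = 279;  b_362 = 462
  b_363 = 647
b_364 = 523·647 + 420·462 + 345·279 = 69
b_365 = 523·69 + 420·647 + 345·462 = 50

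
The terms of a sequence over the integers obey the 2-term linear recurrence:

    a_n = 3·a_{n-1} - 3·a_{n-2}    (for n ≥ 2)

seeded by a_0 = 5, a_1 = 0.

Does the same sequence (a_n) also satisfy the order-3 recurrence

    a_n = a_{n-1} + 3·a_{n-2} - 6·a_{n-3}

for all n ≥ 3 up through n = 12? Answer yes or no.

yes

Terms a_0..a_12: 5, 0, -15, -45, -90, -135, -135, 0, 405, 1215, 2430, 3645, 3645
n=3: candidate gives -45, actual a_3 = -45 ✓
n=4: candidate gives -90, actual a_4 = -90 ✓
n=5: candidate gives -135, actual a_5 = -135 ✓
n=6: candidate gives -135, actual a_6 = -135 ✓
n=7: candidate gives 0, actual a_7 = 0 ✓
n=8: candidate gives 405, actual a_8 = 405 ✓
n=9: candidate gives 1215, actual a_9 = 1215 ✓
n=10: candidate gives 2430, actual a_10 = 2430 ✓
n=11: candidate gives 3645, actual a_11 = 3645 ✓
n=12: candidate gives 3645, actual a_12 = 3645 ✓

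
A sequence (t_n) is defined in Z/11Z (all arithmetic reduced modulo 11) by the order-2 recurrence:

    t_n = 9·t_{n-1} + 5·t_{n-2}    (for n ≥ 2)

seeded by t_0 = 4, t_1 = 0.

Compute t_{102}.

t_2 = 9·0 + 5·4 = 9
t_3 = 9·9 + 5·0 = 4
t_4 = 9·4 + 5·9 = 4
t_5 = 9·4 + 5·4 = 1
t_6 = 9·1 + 5·4 = 7
t_7 = 9·7 + 5·1 = 2
t_8 = 9·2 + 5·7 = 9
t_9 = 9·9 + 5·2 = 3
t_10 = 9·3 + 5·9 = 6
t_11 = 9·6 + 5·3 = 3
t_12 = 9·3 + 5·6 = 2
t_13 = 9·2 + 5·3 = 0
t_14 = 9·0 + 5·2 = 10
t_15 = 9·10 + 5·0 = 2
t_16 = 9·2 + 5·10 = 2
t_17 = 9·2 + 5·2 = 6
t_18 = 9·6 + 5·2 = 9
t_19 = 9·9 + 5·6 = 1
t_20 = 9·1 + 5·9 = 10
t_21 = 9·10 + 5·1 = 7
t_22 = 9·7 + 5·10 = 3
t_23 = 9·3 + 5·7 = 7
t_24 = 9·7 + 5·3 = 1
t_25 = 9·1 + 5·7 = 0
t_26 = 9·0 + 5·1 = 5
t_27 = 9·5 + 5·0 = 1
t_28 = 9·1 + 5·5 = 1
t_29 = 9·1 + 5·1 = 3
t_30 = 9·3 + 5·1 = 10
t_31 = 9·10 + 5·3 = 6
t_32 = 9·6 + 5·10 = 5
t_33 = 9·5 + 5·6 = 9
t_34 = 9·9 + 5·5 = 7
t_35 = 9·7 + 5·9 = 9
t_36 = 9·9 + 5·7 = 6
t_37 = 9·6 + 5·9 = 0
t_38 = 9·0 + 5·6 = 8
t_39 = 9·8 + 5·0 = 6
t_40 = 9·6 + 5·8 = 6
t_41 = 9·6 + 5·6 = 7
t_42 = 9·7 + 5·6 = 5
t_43 = 9·5 + 5·7 = 3
t_44 = 9·3 + 5·5 = 8
t_45 = 9·8 + 5·3 = 10
t_46 = 9·10 + 5·8 = 9
t_47 = 9·9 + 5·10 = 10
t_48 = 9·10 + 5·9 = 3
t_49 = 9·3 + 5·10 = 0
t_50 = 9·0 + 5·3 = 4
t_51 = 9·4 + 5·0 = 3
t_52 = 9·3 + 5·4 = 3
t_53 = 9·3 + 5·3 = 9
t_54 = 9·9 + 5·3 = 8
t_55 = 9·8 + 5·9 = 7
t_56 = 9·7 + 5·8 = 4
t_57 = 9·4 + 5·7 = 5
t_58 = 9·5 + 5·4 = 10
t_59 = 9·10 + 5·5 = 5
t_60 = 9·5 + 5·10 = 7
t_61 = 9·7 + 5·5 = 0
t_62 = 9·0 + 5·7 = 2
t_63 = 9·2 + 5·0 = 7
t_64 = 9·7 + 5·2 = 7
t_65 = 9·7 + 5·7 = 10
t_66 = 9·10 + 5·7 = 4
t_67 = 9·4 + 5·10 = 9
t_68 = 9·9 + 5·4 = 2
t_69 = 9·2 + 5·9 = 8
t_70 = 9·8 + 5·2 = 5
t_71 = 9·5 + 5·8 = 8
t_72 = 9·8 + 5·5 = 9
t_73 = 9·9 + 5·8 = 0
t_74 = 9·0 + 5·9 = 1
t_75 = 9·1 + 5·0 = 9
t_76 = 9·9 + 5·1 = 9
t_77 = 9·9 + 5·9 = 5
t_78 = 9·5 + 5·9 = 2
t_79 = 9·2 + 5·5 = 10
t_80 = 9·10 + 5·2 = 1
t_81 = 9·1 + 5·10 = 4
t_82 = 9·4 + 5·1 = 8
t_83 = 9·8 + 5·4 = 4
t_84 = 9·4 + 5·8 = 10
t_85 = 9·10 + 5·4 = 0
t_86 = 9·0 + 5·10 = 6
t_87 = 9·6 + 5·0 = 10
t_88 = 9·10 + 5·6 = 10
t_89 = 9·10 + 5·10 = 8
t_90 = 9·8 + 5·10 = 1
t_91 = 9·1 + 5·8 = 5
t_92 = 9·5 + 5·1 = 6
t_93 = 9·6 + 5·5 = 2
t_94 = 9·2 + 5·6 = 4
t_95 = 9·4 + 5·2 = 2
t_96 = 9·2 + 5·4 = 5
t_97 = 9·5 + 5·2 = 0
t_98 = 9·0 + 5·5 = 3
t_99 = 9·3 + 5·0 = 5
t_100 = 9·5 + 5·3 = 5
t_101 = 9·5 + 5·5 = 4
t_102 = 9·4 + 5·5 = 6

6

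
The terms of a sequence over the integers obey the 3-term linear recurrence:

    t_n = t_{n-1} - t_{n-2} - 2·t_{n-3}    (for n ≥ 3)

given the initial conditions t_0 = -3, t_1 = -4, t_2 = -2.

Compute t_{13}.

-814

t_3 = 1·-2 + -1·-4 + -2·-3 = 8
t_4 = 1·8 + -1·-2 + -2·-4 = 18
t_5 = 1·18 + -1·8 + -2·-2 = 14
t_6 = 1·14 + -1·18 + -2·8 = -20
t_7 = 1·-20 + -1·14 + -2·18 = -70
t_8 = 1·-70 + -1·-20 + -2·14 = -78
t_9 = 1·-78 + -1·-70 + -2·-20 = 32
t_10 = 1·32 + -1·-78 + -2·-70 = 250
t_11 = 1·250 + -1·32 + -2·-78 = 374
t_12 = 1·374 + -1·250 + -2·32 = 60
t_13 = 1·60 + -1·374 + -2·250 = -814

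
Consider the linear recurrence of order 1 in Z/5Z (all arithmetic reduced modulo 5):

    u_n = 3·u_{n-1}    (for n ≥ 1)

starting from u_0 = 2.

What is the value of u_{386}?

3

u_1 = 3·2 = 1
u_2 = 3·1 = 3
u_3 = 3·3 = 4
u_4 = 3·4 = 2
(u_4) = (2) = (u_0), so the sequence has period 4.
386 ≡ 2 (mod 4), hence u_386 = u_2 = 3.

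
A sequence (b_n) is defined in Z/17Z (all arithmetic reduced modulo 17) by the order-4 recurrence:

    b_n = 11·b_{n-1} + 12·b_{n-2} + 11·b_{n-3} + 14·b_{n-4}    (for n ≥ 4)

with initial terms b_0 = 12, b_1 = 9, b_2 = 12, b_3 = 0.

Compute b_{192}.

15

b_4 = 11·0 + 12·12 + 11·9 + 14·12 = 3
b_5 = 11·3 + 12·0 + 11·12 + 14·9 = 2
b_6 = 11·2 + 12·3 + 11·0 + 14·12 = 5
b_7 = 11·5 + 12·2 + 11·3 + 14·0 = 10
b_8 = 11·10 + 12·5 + 11·2 + 14·3 = 13
b_9 = 11·13 + 12·10 + 11·5 + 14·2 = 6
Continuing the recurrence:
  b_10 = 11;  b_11 = 0;  b_12 = 6;  b_13 = 16;  b_14 = 11;  b_15 = 5
  b_16 = 5;  b_17 = 1;  b_18 = 8;  b_19 = 4;  b_20 = 0;  b_21 = 14
  b_22 = 4;  b_23 = 13;  b_24 = 5;  b_25 = 9;  b_26 = 1;  b_27 = 16
  b_28 = 0;  b_29 = 6;  b_30 = 1;  b_31 = 1;  b_32 = 4;  b_33 = 15
  b_34 = 0;  b_35 = 0;  b_36 = 0;  b_37 = 6;  b_38 = 15;  b_39 = 16
  b_40 = 14;  b_41 = 0;  b_42 = 10;  b_43 = 12;  b_44 = 6;  b_45 = 14
  b_46 = 5;  b_47 = 15;  b_48 = 4;  b_49 = 16;  b_50 = 0;  b_51 = 4
  b_52 = 4;  b_53 = 10;  b_54 = 15;  b_55 = 11;  b_56 = 8;  b_57 = 15
  b_58 = 14;  b_59 = 15;  b_60 = 15;  b_61 = 12;  b_62 = 10;  b_63 = 0
  b_64 = 3;  b_65 = 5;  b_66 = 10;  b_67 = 16;  b_68 = 2;  b_69 = 3
  b_70 = 16;  b_71 = 16;  b_72 = 4;  b_73 = 12;  b_74 = 2;  b_75 = 9
  b_76 = 5;  b_77 = 13;  b_78 = 7;  b_79 = 6;  b_80 = 6;  b_81 = 6
  b_82 = 13;  b_83 = 8;  b_84 = 3;  b_85 = 16;  b_86 = 6;  b_87 = 12
  b_88 = 14;  b_89 = 10;  b_90 = 1;  b_91 = 11;  b_92 = 14;  b_93 = 12
  b_94 = 10;  b_95 = 1;  b_96 = 0;  b_97 = 1;  b_98 = 9;  b_99 = 6
  b_100 = 15;  b_101 = 10;  b_102 = 6;  b_103 = 10;  b_104 = 9;  b_105 = 0
  b_106 = 13;  b_107 = 8;  b_108 = 13;  b_109 = 8;  b_110 = 4;  b_111 = 4
  b_112 = 5;  b_113 = 4;  b_114 = 0;  b_115 = 6;  b_116 = 10;  b_117 = 0
  b_118 = 16;  b_119 = 13;  b_120 = 16;  b_121 = 15;  b_122 = 10;  b_123 = 2
  b_124 = 4;  b_125 = 14;  b_126 = 7;  b_127 = 11;  b_128 = 7;  b_129 = 6
  b_130 = 12;  b_131 = 10;  b_132 = 10;  b_133 = 4;  b_134 = 0;  b_135 = 9
  b_136 = 11;  b_137 = 13;  b_138 = 0;  b_139 = 12;  b_140 = 4;  b_141 = 13
  b_142 = 0;  b_143 = 11;  b_144 = 14;  b_145 = 9;  b_146 = 14;  b_147 = 9
  b_148 = 1;  b_149 = 8;  b_150 = 4;  b_151 = 5;  b_152 = 1;  b_153 = 6
  b_154 = 2;  b_155 = 5;  b_156 = 6;  b_157 = 11;  b_158 = 4;  b_159 = 6
  b_160 = 13;  b_161 = 5;  b_162 = 10;  b_163 = 6;  b_164 = 15;  b_165 = 9
  b_166 = 9;  b_167 = 14;  b_168 = 10;  b_169 = 10;  b_170 = 0;  b_171 = 1
  b_172 = 6;  b_173 = 14;  b_174 = 16;  b_175 = 16;  b_176 = 11;  b_177 = 5
  b_178 = 9;  b_179 = 11;  b_180 = 13;  b_181 = 2;  b_182 = 0;  b_183 = 15
  b_184 = 12;  b_185 = 0;  b_186 = 3;  b_187 = 1;  b_188 = 11;  b_189 = 13
  b_190 = 5
b_191 = 11·5 + 12·13 + 11·11 + 14·1 = 6
b_192 = 11·6 + 12·5 + 11·13 + 14·11 = 15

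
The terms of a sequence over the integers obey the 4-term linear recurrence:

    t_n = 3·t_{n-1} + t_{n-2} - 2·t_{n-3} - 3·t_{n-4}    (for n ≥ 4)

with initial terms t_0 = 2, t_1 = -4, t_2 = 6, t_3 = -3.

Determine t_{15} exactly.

-623820

t_4 = 3·-3 + 1·6 + -2·-4 + -3·2 = -1
t_5 = 3·-1 + 1·-3 + -2·6 + -3·-4 = -6
t_6 = 3·-6 + 1·-1 + -2·-3 + -3·6 = -31
t_7 = 3·-31 + 1·-6 + -2·-1 + -3·-3 = -88
t_8 = 3·-88 + 1·-31 + -2·-6 + -3·-1 = -280
t_9 = 3·-280 + 1·-88 + -2·-31 + -3·-6 = -848
t_10 = 3·-848 + 1·-280 + -2·-88 + -3·-31 = -2555
t_11 = 3·-2555 + 1·-848 + -2·-280 + -3·-88 = -7689
t_12 = 3·-7689 + 1·-2555 + -2·-848 + -3·-280 = -23086
t_13 = 3·-23086 + 1·-7689 + -2·-2555 + -3·-848 = -69293
t_14 = 3·-69293 + 1·-23086 + -2·-7689 + -3·-2555 = -207922
t_15 = 3·-207922 + 1·-69293 + -2·-23086 + -3·-7689 = -623820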